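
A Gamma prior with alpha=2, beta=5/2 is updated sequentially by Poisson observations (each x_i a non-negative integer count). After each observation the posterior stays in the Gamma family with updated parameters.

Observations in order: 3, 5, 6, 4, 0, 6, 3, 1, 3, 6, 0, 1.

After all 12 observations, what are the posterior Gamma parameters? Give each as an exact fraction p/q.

obs 1: x=3 → posterior Gamma(5, 7/2)
obs 2: x=5 → posterior Gamma(10, 9/2)
obs 3: x=6 → posterior Gamma(16, 11/2)
obs 4: x=4 → posterior Gamma(20, 13/2)
obs 5: x=0 → posterior Gamma(20, 15/2)
obs 6: x=6 → posterior Gamma(26, 17/2)
obs 7: x=3 → posterior Gamma(29, 19/2)
obs 8: x=1 → posterior Gamma(30, 21/2)
obs 9: x=3 → posterior Gamma(33, 23/2)
obs 10: x=6 → posterior Gamma(39, 25/2)
obs 11: x=0 → posterior Gamma(39, 27/2)
obs 12: x=1 → posterior Gamma(40, 29/2)

alpha=40, beta=29/2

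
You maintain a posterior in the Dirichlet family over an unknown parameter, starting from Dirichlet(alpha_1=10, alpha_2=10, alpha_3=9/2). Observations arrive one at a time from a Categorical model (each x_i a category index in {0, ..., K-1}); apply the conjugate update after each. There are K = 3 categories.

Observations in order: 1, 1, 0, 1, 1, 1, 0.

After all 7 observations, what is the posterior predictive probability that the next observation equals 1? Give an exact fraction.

10/21

obs 1: x=1 → posterior Dirichlet(10, 11, 9/2)
obs 2: x=1 → posterior Dirichlet(10, 12, 9/2)
obs 3: x=0 → posterior Dirichlet(11, 12, 9/2)
obs 4: x=1 → posterior Dirichlet(11, 13, 9/2)
obs 5: x=1 → posterior Dirichlet(11, 14, 9/2)
obs 6: x=1 → posterior Dirichlet(11, 15, 9/2)
obs 7: x=0 → posterior Dirichlet(12, 15, 9/2)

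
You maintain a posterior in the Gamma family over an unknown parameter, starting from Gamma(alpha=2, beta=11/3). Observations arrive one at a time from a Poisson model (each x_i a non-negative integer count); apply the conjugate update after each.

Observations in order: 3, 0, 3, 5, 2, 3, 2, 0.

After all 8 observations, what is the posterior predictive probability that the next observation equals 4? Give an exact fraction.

5458011814431542947507381439208984375/82187603825523214603738912597460647936

obs 1: x=3 → posterior Gamma(5, 14/3)
obs 2: x=0 → posterior Gamma(5, 17/3)
obs 3: x=3 → posterior Gamma(8, 20/3)
obs 4: x=5 → posterior Gamma(13, 23/3)
obs 5: x=2 → posterior Gamma(15, 26/3)
obs 6: x=3 → posterior Gamma(18, 29/3)
obs 7: x=2 → posterior Gamma(20, 32/3)
obs 8: x=0 → posterior Gamma(20, 35/3)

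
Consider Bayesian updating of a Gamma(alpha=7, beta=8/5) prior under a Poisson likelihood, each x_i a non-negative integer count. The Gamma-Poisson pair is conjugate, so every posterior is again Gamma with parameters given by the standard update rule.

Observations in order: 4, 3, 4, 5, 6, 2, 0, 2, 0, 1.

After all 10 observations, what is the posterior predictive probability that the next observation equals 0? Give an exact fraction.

obs 1: x=4 → posterior Gamma(11, 13/5)
obs 2: x=3 → posterior Gamma(14, 18/5)
obs 3: x=4 → posterior Gamma(18, 23/5)
obs 4: x=5 → posterior Gamma(23, 28/5)
obs 5: x=6 → posterior Gamma(29, 33/5)
obs 6: x=2 → posterior Gamma(31, 38/5)
obs 7: x=0 → posterior Gamma(31, 43/5)
obs 8: x=2 → posterior Gamma(33, 48/5)
obs 9: x=0 → posterior Gamma(33, 53/5)
obs 10: x=1 → posterior Gamma(34, 58/5)

904798310844700775313327215140493940623303545877497699631104/15051461824430785920670996495708118250360811645741543782025089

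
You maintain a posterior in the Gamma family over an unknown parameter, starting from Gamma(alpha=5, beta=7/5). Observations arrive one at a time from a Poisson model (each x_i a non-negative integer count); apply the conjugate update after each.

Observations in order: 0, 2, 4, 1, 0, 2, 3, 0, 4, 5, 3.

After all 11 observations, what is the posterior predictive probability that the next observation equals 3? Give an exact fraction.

5357950592677369684516617239951773944355061058796257280000/27189028279553414235049966267283185807800188603627566700161

obs 1: x=0 → posterior Gamma(5, 12/5)
obs 2: x=2 → posterior Gamma(7, 17/5)
obs 3: x=4 → posterior Gamma(11, 22/5)
obs 4: x=1 → posterior Gamma(12, 27/5)
obs 5: x=0 → posterior Gamma(12, 32/5)
obs 6: x=2 → posterior Gamma(14, 37/5)
obs 7: x=3 → posterior Gamma(17, 42/5)
obs 8: x=0 → posterior Gamma(17, 47/5)
obs 9: x=4 → posterior Gamma(21, 52/5)
obs 10: x=5 → posterior Gamma(26, 57/5)
obs 11: x=3 → posterior Gamma(29, 62/5)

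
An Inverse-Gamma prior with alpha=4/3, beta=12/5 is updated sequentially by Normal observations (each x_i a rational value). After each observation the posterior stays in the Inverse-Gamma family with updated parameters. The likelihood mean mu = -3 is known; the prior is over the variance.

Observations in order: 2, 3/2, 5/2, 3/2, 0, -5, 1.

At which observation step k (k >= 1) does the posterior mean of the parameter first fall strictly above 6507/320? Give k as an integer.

k = 3

obs 1: x=2 → posterior Inverse-Gamma(11/6, 149/10)
obs 2: x=3/2 → posterior Inverse-Gamma(7/3, 1001/40)
obs 3: x=5/2 → posterior Inverse-Gamma(17/6, 803/20)
obs 4: x=3/2 → posterior Inverse-Gamma(10/3, 2011/40)
obs 5: x=0 → posterior Inverse-Gamma(23/6, 2191/40)
obs 6: x=-5 → posterior Inverse-Gamma(13/3, 2271/40)
obs 7: x=1 → posterior Inverse-Gamma(29/6, 2591/40)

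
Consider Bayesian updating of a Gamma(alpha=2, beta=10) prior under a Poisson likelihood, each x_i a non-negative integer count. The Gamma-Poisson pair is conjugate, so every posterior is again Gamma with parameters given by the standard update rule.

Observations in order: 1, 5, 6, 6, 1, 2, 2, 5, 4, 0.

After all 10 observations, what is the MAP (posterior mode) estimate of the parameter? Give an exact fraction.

33/20

obs 1: x=1 → posterior Gamma(3, 11)
obs 2: x=5 → posterior Gamma(8, 12)
obs 3: x=6 → posterior Gamma(14, 13)
obs 4: x=6 → posterior Gamma(20, 14)
obs 5: x=1 → posterior Gamma(21, 15)
obs 6: x=2 → posterior Gamma(23, 16)
obs 7: x=2 → posterior Gamma(25, 17)
obs 8: x=5 → posterior Gamma(30, 18)
obs 9: x=4 → posterior Gamma(34, 19)
obs 10: x=0 → posterior Gamma(34, 20)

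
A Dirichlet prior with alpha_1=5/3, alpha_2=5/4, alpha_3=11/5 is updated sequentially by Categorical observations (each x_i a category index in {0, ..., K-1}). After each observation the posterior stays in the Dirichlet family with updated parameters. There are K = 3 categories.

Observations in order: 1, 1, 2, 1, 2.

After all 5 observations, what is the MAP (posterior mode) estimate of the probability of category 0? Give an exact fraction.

40/427

obs 1: x=1 → posterior Dirichlet(5/3, 9/4, 11/5)
obs 2: x=1 → posterior Dirichlet(5/3, 13/4, 11/5)
obs 3: x=2 → posterior Dirichlet(5/3, 13/4, 16/5)
obs 4: x=1 → posterior Dirichlet(5/3, 17/4, 16/5)
obs 5: x=2 → posterior Dirichlet(5/3, 17/4, 21/5)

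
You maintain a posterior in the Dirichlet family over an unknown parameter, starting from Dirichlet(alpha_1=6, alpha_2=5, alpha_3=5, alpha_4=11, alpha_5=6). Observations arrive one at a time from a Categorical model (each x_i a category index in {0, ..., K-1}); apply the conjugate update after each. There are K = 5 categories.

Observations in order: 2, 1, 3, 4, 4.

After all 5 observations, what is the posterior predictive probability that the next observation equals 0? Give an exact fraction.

3/19

obs 1: x=2 → posterior Dirichlet(6, 5, 6, 11, 6)
obs 2: x=1 → posterior Dirichlet(6, 6, 6, 11, 6)
obs 3: x=3 → posterior Dirichlet(6, 6, 6, 12, 6)
obs 4: x=4 → posterior Dirichlet(6, 6, 6, 12, 7)
obs 5: x=4 → posterior Dirichlet(6, 6, 6, 12, 8)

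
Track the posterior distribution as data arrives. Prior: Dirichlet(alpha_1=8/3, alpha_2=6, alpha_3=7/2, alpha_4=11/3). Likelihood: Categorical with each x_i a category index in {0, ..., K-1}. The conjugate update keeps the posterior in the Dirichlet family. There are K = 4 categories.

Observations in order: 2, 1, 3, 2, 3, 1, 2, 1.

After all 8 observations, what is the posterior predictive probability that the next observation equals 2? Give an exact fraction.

obs 1: x=2 → posterior Dirichlet(8/3, 6, 9/2, 11/3)
obs 2: x=1 → posterior Dirichlet(8/3, 7, 9/2, 11/3)
obs 3: x=3 → posterior Dirichlet(8/3, 7, 9/2, 14/3)
obs 4: x=2 → posterior Dirichlet(8/3, 7, 11/2, 14/3)
obs 5: x=3 → posterior Dirichlet(8/3, 7, 11/2, 17/3)
obs 6: x=1 → posterior Dirichlet(8/3, 8, 11/2, 17/3)
obs 7: x=2 → posterior Dirichlet(8/3, 8, 13/2, 17/3)
obs 8: x=1 → posterior Dirichlet(8/3, 9, 13/2, 17/3)

3/11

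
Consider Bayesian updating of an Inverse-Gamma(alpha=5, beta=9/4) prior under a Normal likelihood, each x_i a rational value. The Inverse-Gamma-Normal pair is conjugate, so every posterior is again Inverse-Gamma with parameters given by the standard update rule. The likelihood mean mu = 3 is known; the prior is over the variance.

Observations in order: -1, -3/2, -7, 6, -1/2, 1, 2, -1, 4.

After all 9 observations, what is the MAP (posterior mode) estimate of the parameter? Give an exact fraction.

184/21

obs 1: x=-1 → posterior Inverse-Gamma(11/2, 41/4)
obs 2: x=-3/2 → posterior Inverse-Gamma(6, 163/8)
obs 3: x=-7 → posterior Inverse-Gamma(13/2, 563/8)
obs 4: x=6 → posterior Inverse-Gamma(7, 599/8)
obs 5: x=-1/2 → posterior Inverse-Gamma(15/2, 81)
obs 6: x=1 → posterior Inverse-Gamma(8, 83)
obs 7: x=2 → posterior Inverse-Gamma(17/2, 167/2)
obs 8: x=-1 → posterior Inverse-Gamma(9, 183/2)
obs 9: x=4 → posterior Inverse-Gamma(19/2, 92)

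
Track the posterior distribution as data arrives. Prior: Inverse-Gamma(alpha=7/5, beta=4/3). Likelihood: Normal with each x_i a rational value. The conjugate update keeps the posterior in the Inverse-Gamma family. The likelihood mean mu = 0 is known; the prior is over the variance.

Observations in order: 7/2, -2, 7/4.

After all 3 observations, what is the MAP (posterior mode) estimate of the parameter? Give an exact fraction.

5275/1872

obs 1: x=7/2 → posterior Inverse-Gamma(19/10, 179/24)
obs 2: x=-2 → posterior Inverse-Gamma(12/5, 227/24)
obs 3: x=7/4 → posterior Inverse-Gamma(29/10, 1055/96)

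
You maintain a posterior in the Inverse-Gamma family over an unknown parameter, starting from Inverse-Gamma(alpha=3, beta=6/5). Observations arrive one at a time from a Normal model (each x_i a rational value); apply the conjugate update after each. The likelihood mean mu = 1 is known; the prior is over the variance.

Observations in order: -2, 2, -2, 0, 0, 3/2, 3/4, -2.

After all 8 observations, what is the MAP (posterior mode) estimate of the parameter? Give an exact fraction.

2617/1280

obs 1: x=-2 → posterior Inverse-Gamma(7/2, 57/10)
obs 2: x=2 → posterior Inverse-Gamma(4, 31/5)
obs 3: x=-2 → posterior Inverse-Gamma(9/2, 107/10)
obs 4: x=0 → posterior Inverse-Gamma(5, 56/5)
obs 5: x=0 → posterior Inverse-Gamma(11/2, 117/10)
obs 6: x=3/2 → posterior Inverse-Gamma(6, 473/40)
obs 7: x=3/4 → posterior Inverse-Gamma(13/2, 1897/160)
obs 8: x=-2 → posterior Inverse-Gamma(7, 2617/160)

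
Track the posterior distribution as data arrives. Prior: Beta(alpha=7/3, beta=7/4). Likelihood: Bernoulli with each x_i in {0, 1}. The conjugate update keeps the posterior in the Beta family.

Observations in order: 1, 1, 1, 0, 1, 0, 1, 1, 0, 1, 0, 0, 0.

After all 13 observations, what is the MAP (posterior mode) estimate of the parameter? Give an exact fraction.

100/181

obs 1: x=1 → posterior Beta(10/3, 7/4)
obs 2: x=1 → posterior Beta(13/3, 7/4)
obs 3: x=1 → posterior Beta(16/3, 7/4)
obs 4: x=0 → posterior Beta(16/3, 11/4)
obs 5: x=1 → posterior Beta(19/3, 11/4)
obs 6: x=0 → posterior Beta(19/3, 15/4)
obs 7: x=1 → posterior Beta(22/3, 15/4)
obs 8: x=1 → posterior Beta(25/3, 15/4)
obs 9: x=0 → posterior Beta(25/3, 19/4)
obs 10: x=1 → posterior Beta(28/3, 19/4)
obs 11: x=0 → posterior Beta(28/3, 23/4)
obs 12: x=0 → posterior Beta(28/3, 27/4)
obs 13: x=0 → posterior Beta(28/3, 31/4)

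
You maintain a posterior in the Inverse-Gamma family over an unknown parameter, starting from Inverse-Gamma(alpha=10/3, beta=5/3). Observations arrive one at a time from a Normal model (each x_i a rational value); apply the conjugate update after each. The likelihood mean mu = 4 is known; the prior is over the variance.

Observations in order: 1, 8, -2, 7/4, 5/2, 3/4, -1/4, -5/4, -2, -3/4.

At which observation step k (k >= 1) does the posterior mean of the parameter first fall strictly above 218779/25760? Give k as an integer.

obs 1: x=1 → posterior Inverse-Gamma(23/6, 37/6)
obs 2: x=8 → posterior Inverse-Gamma(13/3, 85/6)
obs 3: x=-2 → posterior Inverse-Gamma(29/6, 193/6)
obs 4: x=7/4 → posterior Inverse-Gamma(16/3, 3331/96)
obs 5: x=5/2 → posterior Inverse-Gamma(35/6, 3439/96)
obs 6: x=3/4 → posterior Inverse-Gamma(19/3, 1973/48)
obs 7: x=-1/4 → posterior Inverse-Gamma(41/6, 4813/96)
obs 8: x=-5/4 → posterior Inverse-Gamma(22/3, 767/12)
obs 9: x=-2 → posterior Inverse-Gamma(47/6, 983/12)
obs 10: x=-3/4 → posterior Inverse-Gamma(25/3, 8947/96)

k = 7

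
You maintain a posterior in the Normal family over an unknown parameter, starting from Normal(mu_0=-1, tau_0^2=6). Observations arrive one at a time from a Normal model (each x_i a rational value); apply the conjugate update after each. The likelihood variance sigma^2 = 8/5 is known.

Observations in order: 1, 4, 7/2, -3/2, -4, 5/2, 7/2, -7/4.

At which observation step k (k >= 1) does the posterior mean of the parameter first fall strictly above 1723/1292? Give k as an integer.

k = 2

obs 1: x=1 → posterior Normal(11/19, 24/19)
obs 2: x=4 → posterior Normal(71/34, 12/17)
obs 3: x=7/2 → posterior Normal(247/98, 24/49)
obs 4: x=-3/2 → posterior Normal(101/64, 3/8)
obs 5: x=-4 → posterior Normal(41/79, 24/79)
obs 6: x=5/2 → posterior Normal(157/188, 12/47)
obs 7: x=7/2 → posterior Normal(131/109, 24/109)
obs 8: x=-7/4 → posterior Normal(419/496, 6/31)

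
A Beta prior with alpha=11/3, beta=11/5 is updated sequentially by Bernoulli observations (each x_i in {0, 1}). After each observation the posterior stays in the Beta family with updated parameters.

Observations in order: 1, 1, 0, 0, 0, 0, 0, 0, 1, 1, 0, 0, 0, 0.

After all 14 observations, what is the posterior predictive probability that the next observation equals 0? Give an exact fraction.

obs 1: x=1 → posterior Beta(14/3, 11/5)
obs 2: x=1 → posterior Beta(17/3, 11/5)
obs 3: x=0 → posterior Beta(17/3, 16/5)
obs 4: x=0 → posterior Beta(17/3, 21/5)
obs 5: x=0 → posterior Beta(17/3, 26/5)
obs 6: x=0 → posterior Beta(17/3, 31/5)
obs 7: x=0 → posterior Beta(17/3, 36/5)
obs 8: x=0 → posterior Beta(17/3, 41/5)
obs 9: x=1 → posterior Beta(20/3, 41/5)
obs 10: x=1 → posterior Beta(23/3, 41/5)
obs 11: x=0 → posterior Beta(23/3, 46/5)
obs 12: x=0 → posterior Beta(23/3, 51/5)
obs 13: x=0 → posterior Beta(23/3, 56/5)
obs 14: x=0 → posterior Beta(23/3, 61/5)

183/298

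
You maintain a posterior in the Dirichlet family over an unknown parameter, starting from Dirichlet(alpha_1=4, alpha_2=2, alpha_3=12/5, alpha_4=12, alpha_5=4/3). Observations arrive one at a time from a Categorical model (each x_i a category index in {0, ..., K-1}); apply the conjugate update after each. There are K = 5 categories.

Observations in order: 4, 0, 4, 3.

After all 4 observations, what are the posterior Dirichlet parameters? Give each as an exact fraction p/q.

obs 1: x=4 → posterior Dirichlet(4, 2, 12/5, 12, 7/3)
obs 2: x=0 → posterior Dirichlet(5, 2, 12/5, 12, 7/3)
obs 3: x=4 → posterior Dirichlet(5, 2, 12/5, 12, 10/3)
obs 4: x=3 → posterior Dirichlet(5, 2, 12/5, 13, 10/3)

alpha_1=5, alpha_2=2, alpha_3=12/5, alpha_4=13, alpha_5=10/3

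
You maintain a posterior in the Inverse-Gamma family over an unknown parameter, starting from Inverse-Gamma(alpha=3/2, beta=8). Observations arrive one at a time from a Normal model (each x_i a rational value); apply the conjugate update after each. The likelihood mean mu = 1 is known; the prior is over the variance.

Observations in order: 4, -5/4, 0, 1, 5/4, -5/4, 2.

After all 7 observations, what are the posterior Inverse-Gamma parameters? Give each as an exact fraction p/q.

obs 1: x=4 → posterior Inverse-Gamma(2, 25/2)
obs 2: x=-5/4 → posterior Inverse-Gamma(5/2, 481/32)
obs 3: x=0 → posterior Inverse-Gamma(3, 497/32)
obs 4: x=1 → posterior Inverse-Gamma(7/2, 497/32)
obs 5: x=5/4 → posterior Inverse-Gamma(4, 249/16)
obs 6: x=-5/4 → posterior Inverse-Gamma(9/2, 579/32)
obs 7: x=2 → posterior Inverse-Gamma(5, 595/32)

alpha=5, beta=595/32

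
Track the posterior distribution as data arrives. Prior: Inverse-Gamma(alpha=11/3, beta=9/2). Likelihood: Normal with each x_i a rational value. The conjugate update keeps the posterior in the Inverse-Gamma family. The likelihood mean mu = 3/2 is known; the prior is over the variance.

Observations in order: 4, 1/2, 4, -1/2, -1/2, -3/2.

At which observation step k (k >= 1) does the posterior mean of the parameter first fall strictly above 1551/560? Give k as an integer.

k = 4

obs 1: x=4 → posterior Inverse-Gamma(25/6, 61/8)
obs 2: x=1/2 → posterior Inverse-Gamma(14/3, 65/8)
obs 3: x=4 → posterior Inverse-Gamma(31/6, 45/4)
obs 4: x=-1/2 → posterior Inverse-Gamma(17/3, 53/4)
obs 5: x=-1/2 → posterior Inverse-Gamma(37/6, 61/4)
obs 6: x=-3/2 → posterior Inverse-Gamma(20/3, 79/4)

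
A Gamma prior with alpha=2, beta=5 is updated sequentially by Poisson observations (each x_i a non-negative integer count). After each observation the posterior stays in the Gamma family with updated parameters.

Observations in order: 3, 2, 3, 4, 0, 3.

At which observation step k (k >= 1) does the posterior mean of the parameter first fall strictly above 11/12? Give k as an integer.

obs 1: x=3 → posterior Gamma(5, 6)
obs 2: x=2 → posterior Gamma(7, 7)
obs 3: x=3 → posterior Gamma(10, 8)
obs 4: x=4 → posterior Gamma(14, 9)
obs 5: x=0 → posterior Gamma(14, 10)
obs 6: x=3 → posterior Gamma(17, 11)

k = 2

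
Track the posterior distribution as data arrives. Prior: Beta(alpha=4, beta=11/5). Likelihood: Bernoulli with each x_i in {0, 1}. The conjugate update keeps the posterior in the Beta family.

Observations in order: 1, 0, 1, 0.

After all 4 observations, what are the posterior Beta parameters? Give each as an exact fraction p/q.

obs 1: x=1 → posterior Beta(5, 11/5)
obs 2: x=0 → posterior Beta(5, 16/5)
obs 3: x=1 → posterior Beta(6, 16/5)
obs 4: x=0 → posterior Beta(6, 21/5)

alpha=6, beta=21/5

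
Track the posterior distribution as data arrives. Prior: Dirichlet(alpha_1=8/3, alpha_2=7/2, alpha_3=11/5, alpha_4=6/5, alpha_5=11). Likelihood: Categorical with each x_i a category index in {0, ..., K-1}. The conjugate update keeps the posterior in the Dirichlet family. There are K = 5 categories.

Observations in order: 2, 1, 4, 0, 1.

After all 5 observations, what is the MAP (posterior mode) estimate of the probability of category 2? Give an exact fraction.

obs 1: x=2 → posterior Dirichlet(8/3, 7/2, 16/5, 6/5, 11)
obs 2: x=1 → posterior Dirichlet(8/3, 9/2, 16/5, 6/5, 11)
obs 3: x=4 → posterior Dirichlet(8/3, 9/2, 16/5, 6/5, 12)
obs 4: x=0 → posterior Dirichlet(11/3, 9/2, 16/5, 6/5, 12)
obs 5: x=1 → posterior Dirichlet(11/3, 11/2, 16/5, 6/5, 12)

66/617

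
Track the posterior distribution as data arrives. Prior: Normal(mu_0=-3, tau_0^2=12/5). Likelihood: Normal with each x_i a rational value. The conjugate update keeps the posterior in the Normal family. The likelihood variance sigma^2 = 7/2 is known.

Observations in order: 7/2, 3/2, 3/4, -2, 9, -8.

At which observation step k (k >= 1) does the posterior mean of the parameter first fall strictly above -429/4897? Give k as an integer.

obs 1: x=7/2 → posterior Normal(-21/59, 84/59)
obs 2: x=3/2 → posterior Normal(15/83, 84/83)
obs 3: x=3/4 → posterior Normal(33/107, 84/107)
obs 4: x=-2 → posterior Normal(-15/131, 84/131)
obs 5: x=9 → posterior Normal(201/155, 84/155)
obs 6: x=-8 → posterior Normal(9/179, 84/179)

k = 2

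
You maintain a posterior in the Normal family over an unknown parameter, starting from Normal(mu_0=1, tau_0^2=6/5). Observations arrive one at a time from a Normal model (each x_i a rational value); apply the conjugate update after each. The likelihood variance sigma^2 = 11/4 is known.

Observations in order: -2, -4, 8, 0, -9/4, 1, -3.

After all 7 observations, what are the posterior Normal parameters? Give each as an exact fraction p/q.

obs 1: x=-2 → posterior Normal(7/79, 66/79)
obs 2: x=-4 → posterior Normal(-89/103, 66/103)
obs 3: x=8 → posterior Normal(103/127, 66/127)
obs 4: x=0 → posterior Normal(103/151, 66/151)
obs 5: x=-9/4 → posterior Normal(7/25, 66/175)
obs 6: x=1 → posterior Normal(73/199, 66/199)
obs 7: x=-3 → posterior Normal(1/223, 66/223)

mu_0=1/223, tau_0^2=66/223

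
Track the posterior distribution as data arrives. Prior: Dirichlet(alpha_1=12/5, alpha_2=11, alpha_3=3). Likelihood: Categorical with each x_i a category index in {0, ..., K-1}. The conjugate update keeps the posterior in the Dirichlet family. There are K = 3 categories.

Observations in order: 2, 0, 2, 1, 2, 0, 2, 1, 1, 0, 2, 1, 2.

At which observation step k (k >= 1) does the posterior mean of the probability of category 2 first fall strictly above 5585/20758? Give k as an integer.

obs 1: x=2 → posterior Dirichlet(12/5, 11, 4)
obs 2: x=0 → posterior Dirichlet(17/5, 11, 4)
obs 3: x=2 → posterior Dirichlet(17/5, 11, 5)
obs 4: x=1 → posterior Dirichlet(17/5, 12, 5)
obs 5: x=2 → posterior Dirichlet(17/5, 12, 6)
obs 6: x=0 → posterior Dirichlet(22/5, 12, 6)
obs 7: x=2 → posterior Dirichlet(22/5, 12, 7)
obs 8: x=1 → posterior Dirichlet(22/5, 13, 7)
obs 9: x=1 → posterior Dirichlet(22/5, 14, 7)
obs 10: x=0 → posterior Dirichlet(27/5, 14, 7)
obs 11: x=2 → posterior Dirichlet(27/5, 14, 8)
obs 12: x=1 → posterior Dirichlet(27/5, 15, 8)
obs 13: x=2 → posterior Dirichlet(27/5, 15, 9)

k = 5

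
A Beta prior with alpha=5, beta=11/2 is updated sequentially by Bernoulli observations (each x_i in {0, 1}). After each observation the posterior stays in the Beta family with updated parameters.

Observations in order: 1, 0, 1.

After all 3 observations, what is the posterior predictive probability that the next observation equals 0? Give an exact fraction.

13/27

obs 1: x=1 → posterior Beta(6, 11/2)
obs 2: x=0 → posterior Beta(6, 13/2)
obs 3: x=1 → posterior Beta(7, 13/2)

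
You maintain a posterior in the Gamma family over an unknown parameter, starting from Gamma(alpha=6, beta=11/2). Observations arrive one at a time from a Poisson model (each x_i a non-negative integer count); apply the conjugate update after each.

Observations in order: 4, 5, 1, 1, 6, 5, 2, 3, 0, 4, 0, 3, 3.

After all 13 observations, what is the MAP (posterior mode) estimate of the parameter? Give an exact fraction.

obs 1: x=4 → posterior Gamma(10, 13/2)
obs 2: x=5 → posterior Gamma(15, 15/2)
obs 3: x=1 → posterior Gamma(16, 17/2)
obs 4: x=1 → posterior Gamma(17, 19/2)
obs 5: x=6 → posterior Gamma(23, 21/2)
obs 6: x=5 → posterior Gamma(28, 23/2)
obs 7: x=2 → posterior Gamma(30, 25/2)
obs 8: x=3 → posterior Gamma(33, 27/2)
obs 9: x=0 → posterior Gamma(33, 29/2)
obs 10: x=4 → posterior Gamma(37, 31/2)
obs 11: x=0 → posterior Gamma(37, 33/2)
obs 12: x=3 → posterior Gamma(40, 35/2)
obs 13: x=3 → posterior Gamma(43, 37/2)

84/37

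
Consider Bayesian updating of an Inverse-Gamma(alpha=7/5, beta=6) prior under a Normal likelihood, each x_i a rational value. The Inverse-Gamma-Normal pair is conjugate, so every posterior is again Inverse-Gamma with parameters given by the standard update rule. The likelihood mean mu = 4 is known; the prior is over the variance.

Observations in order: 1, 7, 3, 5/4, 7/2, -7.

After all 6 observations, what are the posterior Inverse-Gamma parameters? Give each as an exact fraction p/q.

alpha=22/5, beta=2557/32

obs 1: x=1 → posterior Inverse-Gamma(19/10, 21/2)
obs 2: x=7 → posterior Inverse-Gamma(12/5, 15)
obs 3: x=3 → posterior Inverse-Gamma(29/10, 31/2)
obs 4: x=5/4 → posterior Inverse-Gamma(17/5, 617/32)
obs 5: x=7/2 → posterior Inverse-Gamma(39/10, 621/32)
obs 6: x=-7 → posterior Inverse-Gamma(22/5, 2557/32)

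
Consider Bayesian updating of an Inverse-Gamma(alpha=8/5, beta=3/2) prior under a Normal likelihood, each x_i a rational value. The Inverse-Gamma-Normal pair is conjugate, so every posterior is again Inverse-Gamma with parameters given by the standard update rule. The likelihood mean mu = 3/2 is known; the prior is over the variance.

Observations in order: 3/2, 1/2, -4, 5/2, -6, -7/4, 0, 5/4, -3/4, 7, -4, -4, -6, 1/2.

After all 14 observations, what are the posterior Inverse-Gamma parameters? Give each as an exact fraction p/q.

obs 1: x=3/2 → posterior Inverse-Gamma(21/10, 3/2)
obs 2: x=1/2 → posterior Inverse-Gamma(13/5, 2)
obs 3: x=-4 → posterior Inverse-Gamma(31/10, 137/8)
obs 4: x=5/2 → posterior Inverse-Gamma(18/5, 141/8)
obs 5: x=-6 → posterior Inverse-Gamma(41/10, 183/4)
obs 6: x=-7/4 → posterior Inverse-Gamma(23/5, 1633/32)
obs 7: x=0 → posterior Inverse-Gamma(51/10, 1669/32)
obs 8: x=5/4 → posterior Inverse-Gamma(28/5, 835/16)
obs 9: x=-3/4 → posterior Inverse-Gamma(61/10, 1751/32)
obs 10: x=7 → posterior Inverse-Gamma(33/5, 2235/32)
obs 11: x=-4 → posterior Inverse-Gamma(71/10, 2719/32)
obs 12: x=-4 → posterior Inverse-Gamma(38/5, 3203/32)
obs 13: x=-6 → posterior Inverse-Gamma(81/10, 4103/32)
obs 14: x=1/2 → posterior Inverse-Gamma(43/5, 4119/32)

alpha=43/5, beta=4119/32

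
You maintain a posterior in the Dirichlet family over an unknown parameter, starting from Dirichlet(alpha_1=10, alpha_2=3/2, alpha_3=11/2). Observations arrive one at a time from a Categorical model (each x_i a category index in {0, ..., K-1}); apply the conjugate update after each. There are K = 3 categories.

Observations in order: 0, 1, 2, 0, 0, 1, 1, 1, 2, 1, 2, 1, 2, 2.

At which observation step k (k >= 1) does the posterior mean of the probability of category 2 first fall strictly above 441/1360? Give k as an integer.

k = 3

obs 1: x=0 → posterior Dirichlet(11, 3/2, 11/2)
obs 2: x=1 → posterior Dirichlet(11, 5/2, 11/2)
obs 3: x=2 → posterior Dirichlet(11, 5/2, 13/2)
obs 4: x=0 → posterior Dirichlet(12, 5/2, 13/2)
obs 5: x=0 → posterior Dirichlet(13, 5/2, 13/2)
obs 6: x=1 → posterior Dirichlet(13, 7/2, 13/2)
obs 7: x=1 → posterior Dirichlet(13, 9/2, 13/2)
obs 8: x=1 → posterior Dirichlet(13, 11/2, 13/2)
obs 9: x=2 → posterior Dirichlet(13, 11/2, 15/2)
obs 10: x=1 → posterior Dirichlet(13, 13/2, 15/2)
obs 11: x=2 → posterior Dirichlet(13, 13/2, 17/2)
obs 12: x=1 → posterior Dirichlet(13, 15/2, 17/2)
obs 13: x=2 → posterior Dirichlet(13, 15/2, 19/2)
obs 14: x=2 → posterior Dirichlet(13, 15/2, 21/2)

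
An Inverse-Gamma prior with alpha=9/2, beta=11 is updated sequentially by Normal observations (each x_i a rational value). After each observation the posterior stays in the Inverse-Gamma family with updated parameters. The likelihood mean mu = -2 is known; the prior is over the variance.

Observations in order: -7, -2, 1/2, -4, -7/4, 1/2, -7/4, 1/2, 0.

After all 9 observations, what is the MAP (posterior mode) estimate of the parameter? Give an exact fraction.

591/160

obs 1: x=-7 → posterior Inverse-Gamma(5, 47/2)
obs 2: x=-2 → posterior Inverse-Gamma(11/2, 47/2)
obs 3: x=1/2 → posterior Inverse-Gamma(6, 213/8)
obs 4: x=-4 → posterior Inverse-Gamma(13/2, 229/8)
obs 5: x=-7/4 → posterior Inverse-Gamma(7, 917/32)
obs 6: x=1/2 → posterior Inverse-Gamma(15/2, 1017/32)
obs 7: x=-7/4 → posterior Inverse-Gamma(8, 509/16)
obs 8: x=1/2 → posterior Inverse-Gamma(17/2, 559/16)
obs 9: x=0 → posterior Inverse-Gamma(9, 591/16)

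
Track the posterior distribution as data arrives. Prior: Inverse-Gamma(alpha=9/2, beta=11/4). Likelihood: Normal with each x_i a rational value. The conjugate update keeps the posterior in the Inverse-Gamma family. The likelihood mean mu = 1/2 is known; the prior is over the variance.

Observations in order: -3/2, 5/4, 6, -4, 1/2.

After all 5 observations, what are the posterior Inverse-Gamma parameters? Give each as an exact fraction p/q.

alpha=7, beta=969/32

obs 1: x=-3/2 → posterior Inverse-Gamma(5, 19/4)
obs 2: x=5/4 → posterior Inverse-Gamma(11/2, 161/32)
obs 3: x=6 → posterior Inverse-Gamma(6, 645/32)
obs 4: x=-4 → posterior Inverse-Gamma(13/2, 969/32)
obs 5: x=1/2 → posterior Inverse-Gamma(7, 969/32)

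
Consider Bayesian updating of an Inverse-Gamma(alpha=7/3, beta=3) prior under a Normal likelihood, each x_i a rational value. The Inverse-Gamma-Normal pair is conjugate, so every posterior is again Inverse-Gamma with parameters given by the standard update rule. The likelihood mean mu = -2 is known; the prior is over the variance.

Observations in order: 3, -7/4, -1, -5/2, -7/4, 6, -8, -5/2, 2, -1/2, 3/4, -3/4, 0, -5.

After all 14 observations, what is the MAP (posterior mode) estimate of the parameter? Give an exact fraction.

519/62

obs 1: x=3 → posterior Inverse-Gamma(17/6, 31/2)
obs 2: x=-7/4 → posterior Inverse-Gamma(10/3, 497/32)
obs 3: x=-1 → posterior Inverse-Gamma(23/6, 513/32)
obs 4: x=-5/2 → posterior Inverse-Gamma(13/3, 517/32)
obs 5: x=-7/4 → posterior Inverse-Gamma(29/6, 259/16)
obs 6: x=6 → posterior Inverse-Gamma(16/3, 771/16)
obs 7: x=-8 → posterior Inverse-Gamma(35/6, 1059/16)
obs 8: x=-5/2 → posterior Inverse-Gamma(19/3, 1061/16)
obs 9: x=2 → posterior Inverse-Gamma(41/6, 1189/16)
obs 10: x=-1/2 → posterior Inverse-Gamma(22/3, 1207/16)
obs 11: x=3/4 → posterior Inverse-Gamma(47/6, 2535/32)
obs 12: x=-3/4 → posterior Inverse-Gamma(25/3, 80)
obs 13: x=0 → posterior Inverse-Gamma(53/6, 82)
obs 14: x=-5 → posterior Inverse-Gamma(28/3, 173/2)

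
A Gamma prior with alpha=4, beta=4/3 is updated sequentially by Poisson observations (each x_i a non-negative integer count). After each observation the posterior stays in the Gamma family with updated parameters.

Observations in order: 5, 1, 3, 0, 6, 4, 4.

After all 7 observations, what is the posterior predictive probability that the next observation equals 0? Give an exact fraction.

55511151231257827021181583404541015625/1183768682616191959377597437620164493312

obs 1: x=5 → posterior Gamma(9, 7/3)
obs 2: x=1 → posterior Gamma(10, 10/3)
obs 3: x=3 → posterior Gamma(13, 13/3)
obs 4: x=0 → posterior Gamma(13, 16/3)
obs 5: x=6 → posterior Gamma(19, 19/3)
obs 6: x=4 → posterior Gamma(23, 22/3)
obs 7: x=4 → posterior Gamma(27, 25/3)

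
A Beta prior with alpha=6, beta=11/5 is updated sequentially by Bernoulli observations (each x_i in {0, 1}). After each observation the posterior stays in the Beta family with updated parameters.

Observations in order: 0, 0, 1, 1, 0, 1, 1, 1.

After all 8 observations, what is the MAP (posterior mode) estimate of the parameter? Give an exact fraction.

50/71

obs 1: x=0 → posterior Beta(6, 16/5)
obs 2: x=0 → posterior Beta(6, 21/5)
obs 3: x=1 → posterior Beta(7, 21/5)
obs 4: x=1 → posterior Beta(8, 21/5)
obs 5: x=0 → posterior Beta(8, 26/5)
obs 6: x=1 → posterior Beta(9, 26/5)
obs 7: x=1 → posterior Beta(10, 26/5)
obs 8: x=1 → posterior Beta(11, 26/5)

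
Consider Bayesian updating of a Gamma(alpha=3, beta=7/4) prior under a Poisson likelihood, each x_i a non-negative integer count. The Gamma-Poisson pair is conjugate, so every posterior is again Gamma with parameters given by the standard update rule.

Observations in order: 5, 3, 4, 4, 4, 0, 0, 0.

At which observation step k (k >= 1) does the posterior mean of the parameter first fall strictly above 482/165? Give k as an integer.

k = 2

obs 1: x=5 → posterior Gamma(8, 11/4)
obs 2: x=3 → posterior Gamma(11, 15/4)
obs 3: x=4 → posterior Gamma(15, 19/4)
obs 4: x=4 → posterior Gamma(19, 23/4)
obs 5: x=4 → posterior Gamma(23, 27/4)
obs 6: x=0 → posterior Gamma(23, 31/4)
obs 7: x=0 → posterior Gamma(23, 35/4)
obs 8: x=0 → posterior Gamma(23, 39/4)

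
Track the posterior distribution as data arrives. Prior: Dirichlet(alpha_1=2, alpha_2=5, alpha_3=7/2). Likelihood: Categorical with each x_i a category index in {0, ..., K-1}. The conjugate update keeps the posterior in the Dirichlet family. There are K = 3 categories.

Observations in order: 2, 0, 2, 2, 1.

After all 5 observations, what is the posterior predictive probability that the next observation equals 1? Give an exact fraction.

12/31

obs 1: x=2 → posterior Dirichlet(2, 5, 9/2)
obs 2: x=0 → posterior Dirichlet(3, 5, 9/2)
obs 3: x=2 → posterior Dirichlet(3, 5, 11/2)
obs 4: x=2 → posterior Dirichlet(3, 5, 13/2)
obs 5: x=1 → posterior Dirichlet(3, 6, 13/2)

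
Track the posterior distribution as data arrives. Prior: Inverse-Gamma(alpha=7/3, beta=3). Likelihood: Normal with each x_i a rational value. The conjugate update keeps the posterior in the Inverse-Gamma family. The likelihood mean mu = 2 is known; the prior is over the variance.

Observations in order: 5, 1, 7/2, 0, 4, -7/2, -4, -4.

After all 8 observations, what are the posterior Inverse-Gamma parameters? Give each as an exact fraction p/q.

alpha=19/3, beta=257/4

obs 1: x=5 → posterior Inverse-Gamma(17/6, 15/2)
obs 2: x=1 → posterior Inverse-Gamma(10/3, 8)
obs 3: x=7/2 → posterior Inverse-Gamma(23/6, 73/8)
obs 4: x=0 → posterior Inverse-Gamma(13/3, 89/8)
obs 5: x=4 → posterior Inverse-Gamma(29/6, 105/8)
obs 6: x=-7/2 → posterior Inverse-Gamma(16/3, 113/4)
obs 7: x=-4 → posterior Inverse-Gamma(35/6, 185/4)
obs 8: x=-4 → posterior Inverse-Gamma(19/3, 257/4)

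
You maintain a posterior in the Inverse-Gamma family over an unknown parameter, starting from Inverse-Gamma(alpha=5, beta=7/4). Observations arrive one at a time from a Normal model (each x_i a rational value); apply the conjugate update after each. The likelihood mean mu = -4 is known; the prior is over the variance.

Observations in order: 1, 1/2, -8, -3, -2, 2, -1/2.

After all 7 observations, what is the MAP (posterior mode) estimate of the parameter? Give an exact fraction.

118/19

obs 1: x=1 → posterior Inverse-Gamma(11/2, 57/4)
obs 2: x=1/2 → posterior Inverse-Gamma(6, 195/8)
obs 3: x=-8 → posterior Inverse-Gamma(13/2, 259/8)
obs 4: x=-3 → posterior Inverse-Gamma(7, 263/8)
obs 5: x=-2 → posterior Inverse-Gamma(15/2, 279/8)
obs 6: x=2 → posterior Inverse-Gamma(8, 423/8)
obs 7: x=-1/2 → posterior Inverse-Gamma(17/2, 59)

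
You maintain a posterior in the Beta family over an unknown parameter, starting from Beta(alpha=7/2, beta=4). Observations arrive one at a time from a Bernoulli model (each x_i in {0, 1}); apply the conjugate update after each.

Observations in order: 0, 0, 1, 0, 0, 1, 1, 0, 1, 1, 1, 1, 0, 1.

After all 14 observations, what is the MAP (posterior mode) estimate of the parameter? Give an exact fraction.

obs 1: x=0 → posterior Beta(7/2, 5)
obs 2: x=0 → posterior Beta(7/2, 6)
obs 3: x=1 → posterior Beta(9/2, 6)
obs 4: x=0 → posterior Beta(9/2, 7)
obs 5: x=0 → posterior Beta(9/2, 8)
obs 6: x=1 → posterior Beta(11/2, 8)
obs 7: x=1 → posterior Beta(13/2, 8)
obs 8: x=0 → posterior Beta(13/2, 9)
obs 9: x=1 → posterior Beta(15/2, 9)
obs 10: x=1 → posterior Beta(17/2, 9)
obs 11: x=1 → posterior Beta(19/2, 9)
obs 12: x=1 → posterior Beta(21/2, 9)
obs 13: x=0 → posterior Beta(21/2, 10)
obs 14: x=1 → posterior Beta(23/2, 10)

7/13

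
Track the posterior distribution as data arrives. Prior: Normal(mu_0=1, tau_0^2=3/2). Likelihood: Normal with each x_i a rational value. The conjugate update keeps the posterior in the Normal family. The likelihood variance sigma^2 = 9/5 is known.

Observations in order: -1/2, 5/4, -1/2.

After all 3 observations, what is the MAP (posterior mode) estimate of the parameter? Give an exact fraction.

29/84

obs 1: x=-1/2 → posterior Normal(7/22, 9/11)
obs 2: x=5/4 → posterior Normal(39/64, 9/16)
obs 3: x=-1/2 → posterior Normal(29/84, 3/7)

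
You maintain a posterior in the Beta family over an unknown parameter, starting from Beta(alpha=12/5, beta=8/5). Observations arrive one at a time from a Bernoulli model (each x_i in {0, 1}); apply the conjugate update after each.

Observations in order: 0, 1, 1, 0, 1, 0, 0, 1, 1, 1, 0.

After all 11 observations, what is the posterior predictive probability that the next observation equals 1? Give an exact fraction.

14/25

obs 1: x=0 → posterior Beta(12/5, 13/5)
obs 2: x=1 → posterior Beta(17/5, 13/5)
obs 3: x=1 → posterior Beta(22/5, 13/5)
obs 4: x=0 → posterior Beta(22/5, 18/5)
obs 5: x=1 → posterior Beta(27/5, 18/5)
obs 6: x=0 → posterior Beta(27/5, 23/5)
obs 7: x=0 → posterior Beta(27/5, 28/5)
obs 8: x=1 → posterior Beta(32/5, 28/5)
obs 9: x=1 → posterior Beta(37/5, 28/5)
obs 10: x=1 → posterior Beta(42/5, 28/5)
obs 11: x=0 → posterior Beta(42/5, 33/5)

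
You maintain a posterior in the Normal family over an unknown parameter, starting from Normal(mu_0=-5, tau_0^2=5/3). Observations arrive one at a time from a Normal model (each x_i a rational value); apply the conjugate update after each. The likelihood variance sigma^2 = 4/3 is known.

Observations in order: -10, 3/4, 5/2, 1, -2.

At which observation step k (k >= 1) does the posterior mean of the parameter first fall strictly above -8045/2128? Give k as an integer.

obs 1: x=-10 → posterior Normal(-70/9, 20/27)
obs 2: x=3/4 → posterior Normal(-265/56, 10/21)
obs 3: x=5/2 → posterior Normal(-215/76, 20/57)
obs 4: x=1 → posterior Normal(-65/32, 5/18)
obs 5: x=-2 → posterior Normal(-235/116, 20/87)

k = 3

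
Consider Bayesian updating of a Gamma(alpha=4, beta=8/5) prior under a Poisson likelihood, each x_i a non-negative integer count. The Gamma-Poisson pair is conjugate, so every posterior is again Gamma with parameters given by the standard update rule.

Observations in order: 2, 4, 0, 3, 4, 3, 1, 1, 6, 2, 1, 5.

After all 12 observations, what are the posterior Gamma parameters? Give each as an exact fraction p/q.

alpha=36, beta=68/5

obs 1: x=2 → posterior Gamma(6, 13/5)
obs 2: x=4 → posterior Gamma(10, 18/5)
obs 3: x=0 → posterior Gamma(10, 23/5)
obs 4: x=3 → posterior Gamma(13, 28/5)
obs 5: x=4 → posterior Gamma(17, 33/5)
obs 6: x=3 → posterior Gamma(20, 38/5)
obs 7: x=1 → posterior Gamma(21, 43/5)
obs 8: x=1 → posterior Gamma(22, 48/5)
obs 9: x=6 → posterior Gamma(28, 53/5)
obs 10: x=2 → posterior Gamma(30, 58/5)
obs 11: x=1 → posterior Gamma(31, 63/5)
obs 12: x=5 → posterior Gamma(36, 68/5)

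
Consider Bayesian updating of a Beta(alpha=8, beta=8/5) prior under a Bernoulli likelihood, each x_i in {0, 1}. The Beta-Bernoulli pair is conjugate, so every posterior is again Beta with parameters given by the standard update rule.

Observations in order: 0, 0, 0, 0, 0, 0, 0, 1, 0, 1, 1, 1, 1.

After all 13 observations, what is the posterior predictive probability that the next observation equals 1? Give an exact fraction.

65/113

obs 1: x=0 → posterior Beta(8, 13/5)
obs 2: x=0 → posterior Beta(8, 18/5)
obs 3: x=0 → posterior Beta(8, 23/5)
obs 4: x=0 → posterior Beta(8, 28/5)
obs 5: x=0 → posterior Beta(8, 33/5)
obs 6: x=0 → posterior Beta(8, 38/5)
obs 7: x=0 → posterior Beta(8, 43/5)
obs 8: x=1 → posterior Beta(9, 43/5)
obs 9: x=0 → posterior Beta(9, 48/5)
obs 10: x=1 → posterior Beta(10, 48/5)
obs 11: x=1 → posterior Beta(11, 48/5)
obs 12: x=1 → posterior Beta(12, 48/5)
obs 13: x=1 → posterior Beta(13, 48/5)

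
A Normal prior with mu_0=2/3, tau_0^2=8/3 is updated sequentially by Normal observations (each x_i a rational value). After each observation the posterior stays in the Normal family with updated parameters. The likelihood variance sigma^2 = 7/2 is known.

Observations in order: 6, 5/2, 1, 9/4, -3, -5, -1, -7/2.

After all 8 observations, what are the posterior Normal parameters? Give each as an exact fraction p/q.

obs 1: x=6 → posterior Normal(110/37, 56/37)
obs 2: x=5/2 → posterior Normal(150/53, 56/53)
obs 3: x=1 → posterior Normal(166/69, 56/69)
obs 4: x=9/4 → posterior Normal(202/85, 56/85)
obs 5: x=-3 → posterior Normal(154/101, 56/101)
obs 6: x=-5 → posterior Normal(74/117, 56/117)
obs 7: x=-1 → posterior Normal(58/133, 8/19)
obs 8: x=-7/2 → posterior Normal(2/149, 56/149)

mu_0=2/149, tau_0^2=56/149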